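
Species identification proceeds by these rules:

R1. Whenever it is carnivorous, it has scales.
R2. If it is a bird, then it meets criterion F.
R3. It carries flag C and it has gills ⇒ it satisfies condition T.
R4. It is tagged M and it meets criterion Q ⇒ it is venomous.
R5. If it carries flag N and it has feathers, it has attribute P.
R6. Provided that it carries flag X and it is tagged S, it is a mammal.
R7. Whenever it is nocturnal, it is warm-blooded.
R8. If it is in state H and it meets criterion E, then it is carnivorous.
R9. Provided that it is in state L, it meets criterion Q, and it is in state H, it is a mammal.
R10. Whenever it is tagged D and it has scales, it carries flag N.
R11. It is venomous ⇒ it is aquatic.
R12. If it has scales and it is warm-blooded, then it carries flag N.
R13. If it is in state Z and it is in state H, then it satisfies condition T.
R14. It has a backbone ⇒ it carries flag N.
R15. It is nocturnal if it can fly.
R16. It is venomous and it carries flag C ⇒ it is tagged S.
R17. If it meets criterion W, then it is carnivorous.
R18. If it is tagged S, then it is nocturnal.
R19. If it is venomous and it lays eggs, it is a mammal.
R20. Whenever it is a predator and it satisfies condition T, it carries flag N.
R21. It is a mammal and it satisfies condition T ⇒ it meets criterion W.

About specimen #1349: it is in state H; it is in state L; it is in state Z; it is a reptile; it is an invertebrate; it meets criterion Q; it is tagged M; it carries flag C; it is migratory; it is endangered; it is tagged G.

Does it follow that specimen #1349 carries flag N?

By R4 (it is tagged M, it meets criterion Q): it is venomous.
By R9 (it is in state L, it meets criterion Q, it is in state H): it is a mammal.
By R13 (it is in state Z, it is in state H): it satisfies condition T.
By R16 (it is venomous, it carries flag C): it is tagged S.
By R18 (it is tagged S): it is nocturnal.
By R21 (it is a mammal, it satisfies condition T): it meets criterion W.
By R7 (it is nocturnal): it is warm-blooded.
By R17 (it meets criterion W): it is carnivorous.
By R1 (it is carnivorous): it has scales.
By R12 (it has scales, it is warm-blooded): it carries flag N.

Yes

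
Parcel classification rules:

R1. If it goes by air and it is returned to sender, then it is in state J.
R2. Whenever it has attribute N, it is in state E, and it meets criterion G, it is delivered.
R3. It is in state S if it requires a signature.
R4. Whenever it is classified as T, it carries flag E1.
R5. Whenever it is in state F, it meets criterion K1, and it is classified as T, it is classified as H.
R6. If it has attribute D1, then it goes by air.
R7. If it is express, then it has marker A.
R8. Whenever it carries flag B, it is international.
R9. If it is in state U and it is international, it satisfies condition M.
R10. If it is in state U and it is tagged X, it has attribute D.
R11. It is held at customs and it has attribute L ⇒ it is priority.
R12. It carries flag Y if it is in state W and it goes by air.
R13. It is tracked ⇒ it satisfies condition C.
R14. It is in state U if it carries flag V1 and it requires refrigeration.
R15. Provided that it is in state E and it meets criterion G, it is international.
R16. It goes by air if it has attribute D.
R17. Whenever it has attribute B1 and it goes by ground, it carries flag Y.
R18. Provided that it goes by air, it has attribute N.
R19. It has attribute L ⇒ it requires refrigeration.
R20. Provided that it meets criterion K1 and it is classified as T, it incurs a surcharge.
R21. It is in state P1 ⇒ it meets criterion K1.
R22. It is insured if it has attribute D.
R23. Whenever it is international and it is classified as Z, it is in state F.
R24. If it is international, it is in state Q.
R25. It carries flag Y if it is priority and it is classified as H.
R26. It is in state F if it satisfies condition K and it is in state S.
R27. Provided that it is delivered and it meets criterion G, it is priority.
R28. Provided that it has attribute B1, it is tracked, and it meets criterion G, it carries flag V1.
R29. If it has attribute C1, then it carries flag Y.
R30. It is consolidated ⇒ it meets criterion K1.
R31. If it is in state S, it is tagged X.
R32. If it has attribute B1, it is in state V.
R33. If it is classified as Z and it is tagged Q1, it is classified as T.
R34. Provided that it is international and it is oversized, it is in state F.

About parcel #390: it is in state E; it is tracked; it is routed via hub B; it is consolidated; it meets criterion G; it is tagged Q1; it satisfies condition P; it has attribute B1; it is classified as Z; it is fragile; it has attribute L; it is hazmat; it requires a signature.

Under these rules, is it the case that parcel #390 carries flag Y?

By R3 (it requires a signature): it is in state S.
By R15 (it is in state E, it meets criterion G): it is international.
By R19 (it has attribute L): it requires refrigeration.
By R23 (it is international, it is classified as Z): it is in state F.
By R28 (it has attribute B1, it is tracked, it meets criterion G): it carries flag V1.
By R30 (it is consolidated): it meets criterion K1.
By R31 (it is in state S): it is tagged X.
By R33 (it is classified as Z, it is tagged Q1): it is classified as T.
By R5 (it is in state F, it meets criterion K1, it is classified as T): it is classified as H.
By R14 (it carries flag V1, it requires refrigeration): it is in state U.
By R10 (it is in state U, it is tagged X): it has attribute D.
By R16 (it has attribute D): it goes by air.
By R18 (it goes by air): it has attribute N.
By R2 (it has attribute N, it is in state E, it meets criterion G): it is delivered.
By R27 (it is delivered, it meets criterion G): it is priority.
By R25 (it is priority, it is classified as H): it carries flag Y.

Yes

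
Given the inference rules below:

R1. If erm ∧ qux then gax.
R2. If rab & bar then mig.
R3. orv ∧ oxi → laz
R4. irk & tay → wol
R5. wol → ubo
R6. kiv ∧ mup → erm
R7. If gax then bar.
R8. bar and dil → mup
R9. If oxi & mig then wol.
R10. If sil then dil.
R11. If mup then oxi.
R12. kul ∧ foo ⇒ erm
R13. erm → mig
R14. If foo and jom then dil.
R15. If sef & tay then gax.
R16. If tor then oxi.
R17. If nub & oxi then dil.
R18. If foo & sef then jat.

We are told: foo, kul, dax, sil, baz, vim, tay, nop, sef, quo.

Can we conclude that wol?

dil  (by R10: sil)
erm  (by R12: kul, foo)
mig  (by R13: erm)
gax  (by R15: sef, tay)
bar  (by R7: gax)
mup  (by R8: bar, dil)
oxi  (by R11: mup)
wol  (by R9: oxi, mig)

Yes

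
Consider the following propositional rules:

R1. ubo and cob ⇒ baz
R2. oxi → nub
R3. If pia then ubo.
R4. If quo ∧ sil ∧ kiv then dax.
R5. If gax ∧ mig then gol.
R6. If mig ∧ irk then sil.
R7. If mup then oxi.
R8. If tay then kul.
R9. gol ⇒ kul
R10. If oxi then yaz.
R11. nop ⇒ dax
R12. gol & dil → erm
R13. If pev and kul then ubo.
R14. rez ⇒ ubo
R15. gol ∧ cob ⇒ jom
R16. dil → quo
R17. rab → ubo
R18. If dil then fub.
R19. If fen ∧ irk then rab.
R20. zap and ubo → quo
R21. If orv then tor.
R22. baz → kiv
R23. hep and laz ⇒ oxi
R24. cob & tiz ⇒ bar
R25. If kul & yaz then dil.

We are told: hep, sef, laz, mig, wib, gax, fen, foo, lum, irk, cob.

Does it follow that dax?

gol  (by R5: gax, mig)
sil  (by R6: mig, irk)
kul  (by R9: gol)
rab  (by R19: fen, irk)
oxi  (by R23: hep, laz)
yaz  (by R10: oxi)
ubo  (by R17: rab)
dil  (by R25: kul, yaz)
baz  (by R1: ubo, cob)
quo  (by R16: dil)
kiv  (by R22: baz)
dax  (by R4: quo, sil, kiv)

Yes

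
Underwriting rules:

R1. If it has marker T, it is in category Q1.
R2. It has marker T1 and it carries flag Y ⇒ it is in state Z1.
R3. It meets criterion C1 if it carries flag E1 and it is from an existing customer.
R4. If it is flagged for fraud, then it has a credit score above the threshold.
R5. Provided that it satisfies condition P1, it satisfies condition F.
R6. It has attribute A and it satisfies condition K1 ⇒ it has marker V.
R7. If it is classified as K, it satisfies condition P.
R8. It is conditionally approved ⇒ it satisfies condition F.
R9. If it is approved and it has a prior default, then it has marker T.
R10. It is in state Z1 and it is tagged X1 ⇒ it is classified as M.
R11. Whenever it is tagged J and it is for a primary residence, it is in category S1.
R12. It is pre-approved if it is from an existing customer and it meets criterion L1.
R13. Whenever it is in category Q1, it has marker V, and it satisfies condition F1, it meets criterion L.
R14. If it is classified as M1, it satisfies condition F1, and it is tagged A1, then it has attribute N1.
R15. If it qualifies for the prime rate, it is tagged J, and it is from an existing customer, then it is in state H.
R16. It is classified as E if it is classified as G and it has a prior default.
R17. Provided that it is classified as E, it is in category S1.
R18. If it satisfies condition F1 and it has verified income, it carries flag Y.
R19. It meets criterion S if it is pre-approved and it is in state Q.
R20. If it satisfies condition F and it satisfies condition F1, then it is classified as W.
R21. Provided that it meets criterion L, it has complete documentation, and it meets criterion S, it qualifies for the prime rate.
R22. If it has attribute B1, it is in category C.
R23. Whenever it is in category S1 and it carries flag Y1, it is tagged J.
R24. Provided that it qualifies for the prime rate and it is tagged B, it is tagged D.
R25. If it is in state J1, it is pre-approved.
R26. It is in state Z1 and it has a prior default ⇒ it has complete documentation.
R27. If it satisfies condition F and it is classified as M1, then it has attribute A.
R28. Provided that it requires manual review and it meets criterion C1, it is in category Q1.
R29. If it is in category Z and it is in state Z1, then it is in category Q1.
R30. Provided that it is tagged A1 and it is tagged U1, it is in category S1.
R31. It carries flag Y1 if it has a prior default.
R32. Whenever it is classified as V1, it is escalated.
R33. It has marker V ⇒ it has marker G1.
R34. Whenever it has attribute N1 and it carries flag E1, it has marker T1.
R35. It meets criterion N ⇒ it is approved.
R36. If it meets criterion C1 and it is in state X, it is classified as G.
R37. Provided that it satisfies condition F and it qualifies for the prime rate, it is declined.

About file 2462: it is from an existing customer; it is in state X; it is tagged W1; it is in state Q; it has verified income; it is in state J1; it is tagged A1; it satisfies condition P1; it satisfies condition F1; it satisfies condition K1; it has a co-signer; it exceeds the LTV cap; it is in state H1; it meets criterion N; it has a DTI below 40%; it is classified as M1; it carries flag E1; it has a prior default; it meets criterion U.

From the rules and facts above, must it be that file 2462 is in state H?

By R3 (it carries flag E1, it is from an existing customer): it meets criterion C1.
By R5 (it satisfies condition P1): it satisfies condition F.
By R14 (it is classified as M1, it satisfies condition F1, it is tagged A1): it has attribute N1.
By R18 (it satisfies condition F1, it has verified income): it carries flag Y.
By R25 (it is in state J1): it is pre-approved.
By R27 (it satisfies condition F, it is classified as M1): it has attribute A.
By R31 (it has a prior default): it carries flag Y1.
By R34 (it has attribute N1, it carries flag E1): it has marker T1.
By R35 (it meets criterion N): it is approved.
By R36 (it meets criterion C1, it is in state X): it is classified as G.
By R2 (it has marker T1, it carries flag Y): it is in state Z1.
By R6 (it has attribute A, it satisfies condition K1): it has marker V.
By R9 (it is approved, it has a prior default): it has marker T.
By R16 (it is classified as G, it has a prior default): it is classified as E.
By R17 (it is classified as E): it is in category S1.
By R19 (it is pre-approved, it is in state Q): it meets criterion S.
By R23 (it is in category S1, it carries flag Y1): it is tagged J.
By R26 (it is in state Z1, it has a prior default): it has complete documentation.
By R1 (it has marker T): it is in category Q1.
By R13 (it is in category Q1, it has marker V, it satisfies condition F1): it meets criterion L.
By R21 (it meets criterion L, it has complete documentation, it meets criterion S): it qualifies for the prime rate.
By R15 (it qualifies for the prime rate, it is tagged J, it is from an existing customer): it is in state H.

Yes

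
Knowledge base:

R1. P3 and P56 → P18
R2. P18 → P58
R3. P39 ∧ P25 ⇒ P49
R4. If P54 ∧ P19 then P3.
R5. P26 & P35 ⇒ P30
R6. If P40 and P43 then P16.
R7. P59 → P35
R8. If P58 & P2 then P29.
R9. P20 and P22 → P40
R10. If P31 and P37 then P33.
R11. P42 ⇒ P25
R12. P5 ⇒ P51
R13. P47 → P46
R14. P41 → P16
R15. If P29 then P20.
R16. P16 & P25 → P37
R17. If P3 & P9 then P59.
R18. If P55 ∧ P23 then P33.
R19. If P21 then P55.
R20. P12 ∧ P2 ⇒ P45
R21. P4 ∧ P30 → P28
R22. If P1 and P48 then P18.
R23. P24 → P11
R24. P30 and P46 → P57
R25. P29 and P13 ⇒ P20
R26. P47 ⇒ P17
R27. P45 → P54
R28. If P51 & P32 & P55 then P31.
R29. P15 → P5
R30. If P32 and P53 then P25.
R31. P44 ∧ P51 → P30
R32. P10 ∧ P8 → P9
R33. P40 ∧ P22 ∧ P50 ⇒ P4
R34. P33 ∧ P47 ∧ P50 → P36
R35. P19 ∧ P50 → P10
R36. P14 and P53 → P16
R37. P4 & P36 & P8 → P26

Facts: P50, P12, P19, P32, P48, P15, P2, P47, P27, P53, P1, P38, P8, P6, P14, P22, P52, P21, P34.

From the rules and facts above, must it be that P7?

No

Forward chaining from the given facts derives: P46, P55, P45, P18, P17, P54, P5, P25, P10, P16, P58, P3, P29, P51, P20, P37, P31, P9, P40, P33, P59, P4, P36, P26, P35, P30, P28, P57.
No rule has P7 as its conclusion, and it is not among the given facts.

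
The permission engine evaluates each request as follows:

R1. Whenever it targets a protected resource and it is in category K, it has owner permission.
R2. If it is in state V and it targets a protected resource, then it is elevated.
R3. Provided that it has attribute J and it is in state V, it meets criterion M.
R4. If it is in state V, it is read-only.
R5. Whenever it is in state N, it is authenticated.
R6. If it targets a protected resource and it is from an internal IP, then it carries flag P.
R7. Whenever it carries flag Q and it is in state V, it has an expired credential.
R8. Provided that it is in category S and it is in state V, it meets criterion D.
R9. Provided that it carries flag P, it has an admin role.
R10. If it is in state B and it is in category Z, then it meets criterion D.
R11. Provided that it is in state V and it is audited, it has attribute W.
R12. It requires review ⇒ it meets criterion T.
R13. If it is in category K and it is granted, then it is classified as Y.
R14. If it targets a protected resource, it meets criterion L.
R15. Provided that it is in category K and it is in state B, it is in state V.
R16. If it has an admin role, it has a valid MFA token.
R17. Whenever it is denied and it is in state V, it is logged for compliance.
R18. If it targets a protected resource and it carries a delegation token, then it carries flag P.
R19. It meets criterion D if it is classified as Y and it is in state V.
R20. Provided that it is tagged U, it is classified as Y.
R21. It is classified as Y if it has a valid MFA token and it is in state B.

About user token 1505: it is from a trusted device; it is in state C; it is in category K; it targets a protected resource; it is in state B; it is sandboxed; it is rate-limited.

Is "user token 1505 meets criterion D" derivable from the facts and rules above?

Forward chaining from the given facts derives: has owner permission, meets criterion L, is in state V, is elevated, is read-only.
Rules concluding "it meets criterion D": R8 needs "it is in category S"; R10 needs "it is in category Z"; R19 needs "it is classified as Y" — none of these are established.

No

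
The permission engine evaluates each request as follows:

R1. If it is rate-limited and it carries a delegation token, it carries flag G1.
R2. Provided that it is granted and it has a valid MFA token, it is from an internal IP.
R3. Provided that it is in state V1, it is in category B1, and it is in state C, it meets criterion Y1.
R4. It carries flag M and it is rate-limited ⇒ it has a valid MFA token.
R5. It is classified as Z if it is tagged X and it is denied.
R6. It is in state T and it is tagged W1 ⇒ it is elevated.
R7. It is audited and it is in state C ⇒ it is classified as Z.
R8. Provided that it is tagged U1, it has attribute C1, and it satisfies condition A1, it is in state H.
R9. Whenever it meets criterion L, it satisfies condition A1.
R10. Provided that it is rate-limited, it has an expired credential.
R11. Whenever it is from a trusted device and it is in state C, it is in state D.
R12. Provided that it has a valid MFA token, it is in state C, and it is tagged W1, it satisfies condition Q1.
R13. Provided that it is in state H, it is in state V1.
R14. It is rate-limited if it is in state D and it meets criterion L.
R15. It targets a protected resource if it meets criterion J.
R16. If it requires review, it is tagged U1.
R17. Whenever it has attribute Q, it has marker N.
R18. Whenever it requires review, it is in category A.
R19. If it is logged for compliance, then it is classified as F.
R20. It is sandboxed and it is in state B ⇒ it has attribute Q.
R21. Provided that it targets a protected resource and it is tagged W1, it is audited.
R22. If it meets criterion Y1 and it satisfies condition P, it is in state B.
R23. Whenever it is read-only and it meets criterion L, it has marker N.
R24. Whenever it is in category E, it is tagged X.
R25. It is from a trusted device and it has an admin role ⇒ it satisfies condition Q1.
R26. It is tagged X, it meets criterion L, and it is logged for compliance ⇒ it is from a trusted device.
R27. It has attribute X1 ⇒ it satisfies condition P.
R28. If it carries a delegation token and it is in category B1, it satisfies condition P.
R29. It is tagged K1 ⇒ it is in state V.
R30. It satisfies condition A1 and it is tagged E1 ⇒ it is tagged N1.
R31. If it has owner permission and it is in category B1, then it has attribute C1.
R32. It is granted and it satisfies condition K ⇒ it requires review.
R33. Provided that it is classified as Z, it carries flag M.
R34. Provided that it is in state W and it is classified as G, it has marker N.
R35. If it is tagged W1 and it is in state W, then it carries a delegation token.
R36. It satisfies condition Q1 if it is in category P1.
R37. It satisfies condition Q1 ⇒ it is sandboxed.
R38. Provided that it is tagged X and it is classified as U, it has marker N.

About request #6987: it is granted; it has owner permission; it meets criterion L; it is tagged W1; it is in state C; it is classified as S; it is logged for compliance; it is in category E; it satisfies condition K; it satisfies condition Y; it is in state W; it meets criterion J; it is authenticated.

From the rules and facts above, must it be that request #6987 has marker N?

Forward chaining from the given facts derives: satisfies condition A1, targets a protected resource, is classified as F, is audited, is tagged X, is from a trusted device, requires review, carries a delegation token, is classified as Z, is in state D, is rate-limited, is tagged U1, is in category A, carries flag M, carries flag G1, has a valid MFA token, has an expired credential, satisfies condition Q1, is sandboxed, is from an internal IP.
Rules concluding "it has marker N": R17 needs "it has attribute Q"; R23 needs "it is read-only"; R34 needs "it is classified as G"; R38 needs "it is classified as U" — none of these are established.

No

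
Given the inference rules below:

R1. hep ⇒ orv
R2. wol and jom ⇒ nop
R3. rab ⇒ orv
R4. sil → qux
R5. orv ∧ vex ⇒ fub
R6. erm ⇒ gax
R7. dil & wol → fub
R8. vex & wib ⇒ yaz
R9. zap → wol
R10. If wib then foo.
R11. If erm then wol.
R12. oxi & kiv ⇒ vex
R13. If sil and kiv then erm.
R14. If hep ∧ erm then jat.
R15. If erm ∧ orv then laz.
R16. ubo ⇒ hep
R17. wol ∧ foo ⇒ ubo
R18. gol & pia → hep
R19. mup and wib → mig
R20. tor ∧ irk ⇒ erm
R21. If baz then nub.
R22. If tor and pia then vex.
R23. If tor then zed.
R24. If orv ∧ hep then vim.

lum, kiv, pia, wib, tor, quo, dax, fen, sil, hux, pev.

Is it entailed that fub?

Yes

foo  (by R10: wib)
erm  (by R13: sil, kiv)
vex  (by R22: tor, pia)
wol  (by R11: erm)
ubo  (by R17: wol, foo)
hep  (by R16: ubo)
orv  (by R1: hep)
fub  (by R5: orv, vex)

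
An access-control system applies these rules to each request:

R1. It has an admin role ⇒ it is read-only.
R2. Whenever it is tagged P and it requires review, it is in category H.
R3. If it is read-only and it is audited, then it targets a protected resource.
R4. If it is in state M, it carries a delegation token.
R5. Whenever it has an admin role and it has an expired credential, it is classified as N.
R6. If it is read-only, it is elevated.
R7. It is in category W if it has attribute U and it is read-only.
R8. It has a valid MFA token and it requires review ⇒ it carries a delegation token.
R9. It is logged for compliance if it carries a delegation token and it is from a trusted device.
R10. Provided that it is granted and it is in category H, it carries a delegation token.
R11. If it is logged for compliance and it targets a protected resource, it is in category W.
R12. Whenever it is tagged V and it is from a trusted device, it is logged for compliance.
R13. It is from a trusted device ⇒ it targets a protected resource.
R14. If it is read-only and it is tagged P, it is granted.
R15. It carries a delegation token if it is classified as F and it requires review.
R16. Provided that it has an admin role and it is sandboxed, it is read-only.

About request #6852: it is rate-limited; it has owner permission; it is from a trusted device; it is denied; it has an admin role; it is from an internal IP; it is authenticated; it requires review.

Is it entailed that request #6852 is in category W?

No

Forward chaining from the given facts derives: is read-only, is elevated, targets a protected resource.
Rules concluding "it is in category W": R7 needs "it has attribute U"; R11 needs "it is logged for compliance" — none of these are established.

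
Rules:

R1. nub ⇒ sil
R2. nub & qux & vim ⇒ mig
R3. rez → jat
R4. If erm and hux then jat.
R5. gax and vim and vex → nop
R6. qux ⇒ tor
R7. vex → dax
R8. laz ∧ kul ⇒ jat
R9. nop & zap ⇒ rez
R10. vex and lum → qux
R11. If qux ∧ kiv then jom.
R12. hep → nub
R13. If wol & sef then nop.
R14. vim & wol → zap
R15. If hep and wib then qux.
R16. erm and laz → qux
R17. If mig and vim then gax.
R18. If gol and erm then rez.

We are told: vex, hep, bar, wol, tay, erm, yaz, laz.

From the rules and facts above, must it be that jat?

Forward chaining from the given facts derives: dax, nub, qux, sil, tor.
Rules concluding jat: R3 needs rez; R4 needs hux; R8 needs kul — none of these are established.

No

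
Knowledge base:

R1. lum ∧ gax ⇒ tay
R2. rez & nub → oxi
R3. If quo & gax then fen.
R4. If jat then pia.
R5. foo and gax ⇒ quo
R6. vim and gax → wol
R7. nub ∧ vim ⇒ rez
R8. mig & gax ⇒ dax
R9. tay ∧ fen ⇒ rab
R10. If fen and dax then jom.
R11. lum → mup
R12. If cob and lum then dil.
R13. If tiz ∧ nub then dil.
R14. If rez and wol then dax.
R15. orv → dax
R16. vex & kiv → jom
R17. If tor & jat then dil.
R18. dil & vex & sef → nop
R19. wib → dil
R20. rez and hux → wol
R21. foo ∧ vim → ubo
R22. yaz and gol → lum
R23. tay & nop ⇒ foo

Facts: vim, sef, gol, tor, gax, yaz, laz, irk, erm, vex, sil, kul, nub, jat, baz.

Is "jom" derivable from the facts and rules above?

wol  (by R6: vim, gax)
rez  (by R7: nub, vim)
dax  (by R14: rez, wol)
dil  (by R17: tor, jat)
nop  (by R18: dil, vex, sef)
lum  (by R22: yaz, gol)
tay  (by R1: lum, gax)
foo  (by R23: tay, nop)
quo  (by R5: foo, gax)
fen  (by R3: quo, gax)
jom  (by R10: fen, dax)

Yes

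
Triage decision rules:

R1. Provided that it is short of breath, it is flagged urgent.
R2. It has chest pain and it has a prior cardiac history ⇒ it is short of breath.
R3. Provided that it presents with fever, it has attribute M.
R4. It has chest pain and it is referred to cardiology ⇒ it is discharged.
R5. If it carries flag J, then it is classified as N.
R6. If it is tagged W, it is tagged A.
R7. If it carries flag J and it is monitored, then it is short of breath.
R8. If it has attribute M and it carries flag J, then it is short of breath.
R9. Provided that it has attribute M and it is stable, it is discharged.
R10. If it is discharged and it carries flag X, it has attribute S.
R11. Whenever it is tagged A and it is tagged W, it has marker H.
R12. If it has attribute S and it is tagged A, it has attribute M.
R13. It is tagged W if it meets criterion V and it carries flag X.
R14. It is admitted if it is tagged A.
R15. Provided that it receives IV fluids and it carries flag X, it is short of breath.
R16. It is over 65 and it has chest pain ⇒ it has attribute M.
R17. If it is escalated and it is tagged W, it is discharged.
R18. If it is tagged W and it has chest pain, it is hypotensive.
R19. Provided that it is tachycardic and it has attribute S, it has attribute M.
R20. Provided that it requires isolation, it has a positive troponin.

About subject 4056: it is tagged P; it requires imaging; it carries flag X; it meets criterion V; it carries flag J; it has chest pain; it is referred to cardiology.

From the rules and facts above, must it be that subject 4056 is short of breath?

Yes

By R4 (it has chest pain, it is referred to cardiology): it is discharged.
By R10 (it is discharged, it carries flag X): it has attribute S.
By R13 (it meets criterion V, it carries flag X): it is tagged W.
By R6 (it is tagged W): it is tagged A.
By R12 (it has attribute S, it is tagged A): it has attribute M.
By R8 (it has attribute M, it carries flag J): it is short of breath.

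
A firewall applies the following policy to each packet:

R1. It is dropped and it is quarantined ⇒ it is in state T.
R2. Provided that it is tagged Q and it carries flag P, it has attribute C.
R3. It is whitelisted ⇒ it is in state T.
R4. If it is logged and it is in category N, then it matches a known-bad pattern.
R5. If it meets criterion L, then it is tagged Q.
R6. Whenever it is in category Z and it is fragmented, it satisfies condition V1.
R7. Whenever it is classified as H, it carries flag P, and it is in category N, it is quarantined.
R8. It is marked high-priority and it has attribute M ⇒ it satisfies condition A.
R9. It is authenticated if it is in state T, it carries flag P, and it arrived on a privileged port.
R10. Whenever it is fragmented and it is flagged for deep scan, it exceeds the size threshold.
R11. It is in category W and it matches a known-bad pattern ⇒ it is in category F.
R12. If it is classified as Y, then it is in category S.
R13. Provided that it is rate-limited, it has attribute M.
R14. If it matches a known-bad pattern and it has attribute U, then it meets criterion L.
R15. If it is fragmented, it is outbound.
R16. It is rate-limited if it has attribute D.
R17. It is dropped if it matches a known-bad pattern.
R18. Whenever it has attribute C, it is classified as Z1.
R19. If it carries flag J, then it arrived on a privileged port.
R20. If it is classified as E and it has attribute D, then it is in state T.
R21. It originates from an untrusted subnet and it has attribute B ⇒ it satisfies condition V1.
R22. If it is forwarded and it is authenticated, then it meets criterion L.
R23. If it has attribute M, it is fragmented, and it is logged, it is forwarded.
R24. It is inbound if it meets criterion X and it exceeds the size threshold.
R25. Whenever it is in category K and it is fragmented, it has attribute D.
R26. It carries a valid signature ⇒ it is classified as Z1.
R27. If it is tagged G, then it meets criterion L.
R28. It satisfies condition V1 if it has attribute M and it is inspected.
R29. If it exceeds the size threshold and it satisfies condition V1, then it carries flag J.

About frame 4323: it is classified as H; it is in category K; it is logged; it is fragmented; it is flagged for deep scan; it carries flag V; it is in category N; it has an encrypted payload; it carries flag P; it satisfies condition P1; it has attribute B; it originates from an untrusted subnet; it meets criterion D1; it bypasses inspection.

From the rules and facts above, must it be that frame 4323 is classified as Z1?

Yes

By R4 (it is logged, it is in category N): it matches a known-bad pattern.
By R7 (it is classified as H, it carries flag P, it is in category N): it is quarantined.
By R10 (it is fragmented, it is flagged for deep scan): it exceeds the size threshold.
By R17 (it matches a known-bad pattern): it is dropped.
By R21 (it originates from an untrusted subnet, it has attribute B): it satisfies condition V1.
By R25 (it is in category K, it is fragmented): it has attribute D.
By R29 (it exceeds the size threshold, it satisfies condition V1): it carries flag J.
By R1 (it is dropped, it is quarantined): it is in state T.
By R16 (it has attribute D): it is rate-limited.
By R19 (it carries flag J): it arrived on a privileged port.
By R9 (it is in state T, it carries flag P, it arrived on a privileged port): it is authenticated.
By R13 (it is rate-limited): it has attribute M.
By R23 (it has attribute M, it is fragmented, it is logged): it is forwarded.
By R22 (it is forwarded, it is authenticated): it meets criterion L.
By R5 (it meets criterion L): it is tagged Q.
By R2 (it is tagged Q, it carries flag P): it has attribute C.
By R18 (it has attribute C): it is classified as Z1.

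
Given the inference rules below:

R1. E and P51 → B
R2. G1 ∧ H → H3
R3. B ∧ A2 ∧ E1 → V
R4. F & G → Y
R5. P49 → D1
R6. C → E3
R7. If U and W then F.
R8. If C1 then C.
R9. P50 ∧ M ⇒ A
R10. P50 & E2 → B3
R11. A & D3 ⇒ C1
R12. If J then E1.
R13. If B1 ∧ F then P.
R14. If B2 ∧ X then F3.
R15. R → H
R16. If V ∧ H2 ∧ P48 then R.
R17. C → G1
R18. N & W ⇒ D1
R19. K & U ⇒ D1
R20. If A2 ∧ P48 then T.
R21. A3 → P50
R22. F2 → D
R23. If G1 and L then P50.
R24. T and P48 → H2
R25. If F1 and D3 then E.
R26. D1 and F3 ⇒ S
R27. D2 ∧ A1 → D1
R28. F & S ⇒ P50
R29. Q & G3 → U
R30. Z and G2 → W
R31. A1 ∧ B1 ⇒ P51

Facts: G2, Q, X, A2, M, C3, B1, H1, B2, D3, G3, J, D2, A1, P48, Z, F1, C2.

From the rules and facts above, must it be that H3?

E1  (by R12: J)
F3  (by R14: B2, X)
T  (by R20: A2, P48)
H2  (by R24: T, P48)
E  (by R25: F1, D3)
D1  (by R27: D2, A1)
U  (by R29: Q, G3)
W  (by R30: Z, G2)
P51  (by R31: A1, B1)
B  (by R1: E, P51)
V  (by R3: B, A2, E1)
F  (by R7: U, W)
R  (by R16: V, H2, P48)
S  (by R26: D1, F3)
P50  (by R28: F, S)
A  (by R9: P50, M)
C1  (by R11: A, D3)
H  (by R15: R)
C  (by R8: C1)
G1  (by R17: C)
H3  (by R2: G1, H)

Yes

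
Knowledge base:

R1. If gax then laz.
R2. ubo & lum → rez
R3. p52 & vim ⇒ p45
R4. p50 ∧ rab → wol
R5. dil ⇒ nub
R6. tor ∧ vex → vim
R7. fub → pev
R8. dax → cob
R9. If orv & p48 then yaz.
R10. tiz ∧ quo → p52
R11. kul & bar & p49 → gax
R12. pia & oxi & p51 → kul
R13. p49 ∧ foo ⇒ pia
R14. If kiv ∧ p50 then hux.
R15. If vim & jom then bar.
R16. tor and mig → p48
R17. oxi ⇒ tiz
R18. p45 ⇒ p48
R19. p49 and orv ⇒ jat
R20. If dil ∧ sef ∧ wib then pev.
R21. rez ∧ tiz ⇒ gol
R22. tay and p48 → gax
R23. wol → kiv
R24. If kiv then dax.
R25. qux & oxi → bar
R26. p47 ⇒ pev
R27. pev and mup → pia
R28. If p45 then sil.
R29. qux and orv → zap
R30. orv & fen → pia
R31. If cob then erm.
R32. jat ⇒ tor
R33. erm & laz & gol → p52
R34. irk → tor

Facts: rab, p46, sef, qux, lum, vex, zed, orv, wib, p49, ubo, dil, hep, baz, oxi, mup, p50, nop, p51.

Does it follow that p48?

rez  (by R2: ubo, lum)
wol  (by R4: p50, rab)
tiz  (by R17: oxi)
jat  (by R19: p49, orv)
pev  (by R20: dil, sef, wib)
gol  (by R21: rez, tiz)
kiv  (by R23: wol)
dax  (by R24: kiv)
bar  (by R25: qux, oxi)
pia  (by R27: pev, mup)
tor  (by R32: jat)
vim  (by R6: tor, vex)
cob  (by R8: dax)
kul  (by R12: pia, oxi, p51)
erm  (by R31: cob)
gax  (by R11: kul, bar, p49)
laz  (by R1: gax)
p52  (by R33: erm, laz, gol)
p45  (by R3: p52, vim)
p48  (by R18: p45)

Yes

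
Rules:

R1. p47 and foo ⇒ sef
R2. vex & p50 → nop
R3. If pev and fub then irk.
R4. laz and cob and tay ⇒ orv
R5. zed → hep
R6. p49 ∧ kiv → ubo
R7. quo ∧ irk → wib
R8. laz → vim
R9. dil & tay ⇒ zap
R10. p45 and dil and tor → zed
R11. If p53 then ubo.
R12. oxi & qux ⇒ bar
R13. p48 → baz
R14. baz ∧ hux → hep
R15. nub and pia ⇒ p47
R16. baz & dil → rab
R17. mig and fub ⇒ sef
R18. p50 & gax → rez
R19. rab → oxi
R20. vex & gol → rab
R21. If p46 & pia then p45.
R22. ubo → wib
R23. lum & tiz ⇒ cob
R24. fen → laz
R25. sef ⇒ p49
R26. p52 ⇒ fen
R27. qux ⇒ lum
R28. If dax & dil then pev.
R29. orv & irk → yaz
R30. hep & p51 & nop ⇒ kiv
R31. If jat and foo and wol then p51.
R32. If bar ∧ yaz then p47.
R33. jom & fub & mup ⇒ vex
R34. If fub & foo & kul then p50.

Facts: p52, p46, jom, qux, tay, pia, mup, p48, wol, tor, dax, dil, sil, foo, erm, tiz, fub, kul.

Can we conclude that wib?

Forward chaining from the given facts derives: zap, baz, rab, oxi, p45, fen, lum, pev, vex, p50, nop, irk, zed, bar, cob, laz, orv, hep, vim, yaz, p47, sef, p49.
Rules concluding wib: R7 needs quo; R22 needs ubo — none of these are established.

No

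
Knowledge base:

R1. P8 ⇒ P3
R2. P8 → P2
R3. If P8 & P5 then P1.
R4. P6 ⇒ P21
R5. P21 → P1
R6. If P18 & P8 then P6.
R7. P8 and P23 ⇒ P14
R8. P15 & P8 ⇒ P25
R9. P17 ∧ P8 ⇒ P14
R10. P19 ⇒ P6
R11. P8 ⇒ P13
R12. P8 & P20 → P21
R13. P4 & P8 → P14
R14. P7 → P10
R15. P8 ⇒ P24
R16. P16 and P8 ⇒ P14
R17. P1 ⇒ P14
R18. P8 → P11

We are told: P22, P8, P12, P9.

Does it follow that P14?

Forward chaining from the given facts derives: P3, P2, P13, P24, P11.
Rules concluding P14: R7 needs P23; R9 needs P17; R13 needs P4; R16 needs P16; R17 needs P1 — none of these are established.

No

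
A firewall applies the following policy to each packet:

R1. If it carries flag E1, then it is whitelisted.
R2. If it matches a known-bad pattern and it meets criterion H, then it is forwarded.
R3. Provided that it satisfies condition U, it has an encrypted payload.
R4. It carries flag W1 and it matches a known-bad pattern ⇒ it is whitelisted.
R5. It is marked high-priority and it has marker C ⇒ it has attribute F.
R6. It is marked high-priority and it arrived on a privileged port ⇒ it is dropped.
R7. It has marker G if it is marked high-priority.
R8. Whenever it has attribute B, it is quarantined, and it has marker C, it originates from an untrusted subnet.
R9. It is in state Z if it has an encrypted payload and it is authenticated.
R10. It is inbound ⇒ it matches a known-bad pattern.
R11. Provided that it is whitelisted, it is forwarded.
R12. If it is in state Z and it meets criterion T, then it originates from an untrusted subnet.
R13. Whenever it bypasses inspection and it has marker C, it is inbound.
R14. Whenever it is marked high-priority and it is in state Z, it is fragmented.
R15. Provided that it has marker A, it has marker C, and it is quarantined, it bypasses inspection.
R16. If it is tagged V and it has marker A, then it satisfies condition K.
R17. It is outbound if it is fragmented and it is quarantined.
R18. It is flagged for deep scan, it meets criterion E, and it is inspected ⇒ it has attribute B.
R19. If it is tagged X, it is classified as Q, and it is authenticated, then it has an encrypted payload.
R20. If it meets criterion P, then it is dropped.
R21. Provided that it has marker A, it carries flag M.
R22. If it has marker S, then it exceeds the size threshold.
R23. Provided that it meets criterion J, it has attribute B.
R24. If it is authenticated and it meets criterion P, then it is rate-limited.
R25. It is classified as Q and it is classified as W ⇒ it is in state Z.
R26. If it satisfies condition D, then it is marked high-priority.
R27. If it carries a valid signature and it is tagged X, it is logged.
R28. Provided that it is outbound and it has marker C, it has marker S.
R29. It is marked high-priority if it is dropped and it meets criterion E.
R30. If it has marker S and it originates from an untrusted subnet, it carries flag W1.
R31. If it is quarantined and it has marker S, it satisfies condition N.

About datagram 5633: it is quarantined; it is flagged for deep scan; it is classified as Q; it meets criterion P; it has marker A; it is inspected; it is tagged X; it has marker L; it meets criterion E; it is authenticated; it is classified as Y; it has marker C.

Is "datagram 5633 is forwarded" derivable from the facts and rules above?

By R15 (it has marker A, it has marker C, it is quarantined): it bypasses inspection.
By R18 (it is flagged for deep scan, it meets criterion E, it is inspected): it has attribute B.
By R19 (it is tagged X, it is classified as Q, it is authenticated): it has an encrypted payload.
By R20 (it meets criterion P): it is dropped.
By R29 (it is dropped, it meets criterion E): it is marked high-priority.
By R8 (it has attribute B, it is quarantined, it has marker C): it originates from an untrusted subnet.
By R9 (it has an encrypted payload, it is authenticated): it is in state Z.
By R13 (it bypasses inspection, it has marker C): it is inbound.
By R14 (it is marked high-priority, it is in state Z): it is fragmented.
By R17 (it is fragmented, it is quarantined): it is outbound.
By R28 (it is outbound, it has marker C): it has marker S.
By R30 (it has marker S, it originates from an untrusted subnet): it carries flag W1.
By R10 (it is inbound): it matches a known-bad pattern.
By R4 (it carries flag W1, it matches a known-bad pattern): it is whitelisted.
By R11 (it is whitelisted): it is forwarded.

Yes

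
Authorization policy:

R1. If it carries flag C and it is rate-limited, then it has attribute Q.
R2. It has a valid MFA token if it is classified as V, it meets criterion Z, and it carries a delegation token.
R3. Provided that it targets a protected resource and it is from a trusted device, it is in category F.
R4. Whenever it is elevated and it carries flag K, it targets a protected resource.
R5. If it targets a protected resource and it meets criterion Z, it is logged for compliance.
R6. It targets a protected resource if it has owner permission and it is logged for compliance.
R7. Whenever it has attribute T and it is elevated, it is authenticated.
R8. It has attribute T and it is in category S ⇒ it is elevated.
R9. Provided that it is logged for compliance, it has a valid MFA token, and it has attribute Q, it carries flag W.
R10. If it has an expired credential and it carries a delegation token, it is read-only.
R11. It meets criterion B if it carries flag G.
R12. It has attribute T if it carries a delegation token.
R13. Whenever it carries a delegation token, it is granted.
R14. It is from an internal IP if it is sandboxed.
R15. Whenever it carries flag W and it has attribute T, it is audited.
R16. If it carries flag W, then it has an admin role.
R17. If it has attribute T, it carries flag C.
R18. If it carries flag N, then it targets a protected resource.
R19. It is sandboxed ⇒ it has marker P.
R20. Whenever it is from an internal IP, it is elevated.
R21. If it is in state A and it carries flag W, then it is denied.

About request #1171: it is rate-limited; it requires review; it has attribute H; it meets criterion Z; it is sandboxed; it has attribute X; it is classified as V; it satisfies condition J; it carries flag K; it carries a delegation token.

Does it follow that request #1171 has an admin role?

Yes

By R2 (it is classified as V, it meets criterion Z, it carries a delegation token): it has a valid MFA token.
By R12 (it carries a delegation token): it has attribute T.
By R14 (it is sandboxed): it is from an internal IP.
By R17 (it has attribute T): it carries flag C.
By R20 (it is from an internal IP): it is elevated.
By R1 (it carries flag C, it is rate-limited): it has attribute Q.
By R4 (it is elevated, it carries flag K): it targets a protected resource.
By R5 (it targets a protected resource, it meets criterion Z): it is logged for compliance.
By R9 (it is logged for compliance, it has a valid MFA token, it has attribute Q): it carries flag W.
By R16 (it carries flag W): it has an admin role.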